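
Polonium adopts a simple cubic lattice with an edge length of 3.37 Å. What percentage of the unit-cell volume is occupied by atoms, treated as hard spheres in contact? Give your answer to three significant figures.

52.4%

In a simple cubic lattice atoms touch along the cell edge, so a = 2r, so r = 0.5000a = 1.685 Å.
Packing fraction = Z·(4/3)πr³ / a³ = 1 × (4/3)π × (1.685)³ / (3.37)³ = 0.5236 = 52.4%.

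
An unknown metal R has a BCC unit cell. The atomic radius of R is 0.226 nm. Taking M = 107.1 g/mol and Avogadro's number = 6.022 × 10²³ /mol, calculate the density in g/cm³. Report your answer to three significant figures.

2.50 g/cm³

In a BCC lattice, atoms touch along the body diagonal, so √3·a = 4r, giving a = 0.5219 nm = 5.219 × 10^-8 cm.
With Z = 2, ρ = Z·M/(N_A·a³) = 2 × 107.1 / (6.022 × 10²³ × 1.422 × 10^-22) = 2.502 g/cm³.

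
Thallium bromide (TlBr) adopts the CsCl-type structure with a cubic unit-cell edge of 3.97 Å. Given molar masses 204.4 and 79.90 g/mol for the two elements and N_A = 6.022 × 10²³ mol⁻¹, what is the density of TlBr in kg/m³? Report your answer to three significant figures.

The CsCl-type structure contains Z = 1 formula unit per cell; M(TlBr) = 204.4 + 79.90 = 284.3 g/mol.
a³ = (3.970 × 10^-8 cm)³ = 6.257 × 10^-23 cm³.
ρ = 1 × 284.3 / (6.022 × 10²³ × 6.257 × 10^-23) = 7.545 g/cm³ = 7550 kg/m³.

7550 kg/m³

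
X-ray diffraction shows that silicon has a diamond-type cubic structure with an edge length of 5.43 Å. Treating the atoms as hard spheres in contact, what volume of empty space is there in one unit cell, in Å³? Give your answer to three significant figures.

In a diamond cubic lattice nearest neighbors lie along the body diagonal with √3·a = 8r, so r = 0.2165a = 1.176 Å.
V_cell = a³ = 160.1 Å³; V_atoms = 8 × (4/3)πr³ = 54.45 Å³.
Empty space = 160.1 − 54.45 = 106 Å³.

106 Å³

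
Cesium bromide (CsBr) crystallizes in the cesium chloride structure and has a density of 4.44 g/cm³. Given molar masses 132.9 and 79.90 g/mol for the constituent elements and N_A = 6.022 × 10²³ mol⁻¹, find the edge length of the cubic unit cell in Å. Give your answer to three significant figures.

M(CsBr) = 212.8 g/mol; Z = 1 formula unit per cell.
a³ = Z·M/(N_A·ρ) = 1 × 212.8 / (6.022 × 10²³ × 4.44) = 7.959 × 10^-23 cm³, so a = 4.301 × 10^-8 cm = 4.30 Å.

4.30 Å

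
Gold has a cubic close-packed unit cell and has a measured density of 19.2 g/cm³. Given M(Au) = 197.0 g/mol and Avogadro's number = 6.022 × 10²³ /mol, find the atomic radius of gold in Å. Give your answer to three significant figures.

1.44 Å

For an FCC cell (Z = 4), a³ = Z·M/(N_A·ρ) = 4 × 197.0 / (6.022 × 10²³ × 19.20) = 6.815 × 10^-23 cm³, so a = 4.085 × 10^-8 cm = 4.085 Å.
Atoms touch along the face diagonal, so √2·a = 4r, so r = 0.3536 × a = 1.44 Å.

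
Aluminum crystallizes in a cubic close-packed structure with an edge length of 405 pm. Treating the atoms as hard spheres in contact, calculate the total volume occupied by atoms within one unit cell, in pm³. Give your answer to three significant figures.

In an FCC lattice atoms touch along the face diagonal, so √2·a = 4r, so r = 0.3536a = 143.2 pm.
V_atoms = Z × (4/3)πr³ = 4 × (4/3)π × (143.2)³ = 4.92 × 10^7 pm³.

4.92 × 10^7 pm³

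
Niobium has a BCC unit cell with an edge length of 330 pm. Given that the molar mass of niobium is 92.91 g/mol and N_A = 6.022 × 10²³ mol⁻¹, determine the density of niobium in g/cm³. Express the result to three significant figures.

A BCC unit cell contains Z = 2 atoms.
Cell volume: a³ = (330 pm)³ = (3.300 × 10^-8 cm)³ = 3.594 × 10^-23 cm³.
ρ = Z·M/(N_A·a³) = 2 × 92.91 / (6.022 × 10²³ × 3.594 × 10^-23) = 8.586 g/cm³.

8.59 g/cm³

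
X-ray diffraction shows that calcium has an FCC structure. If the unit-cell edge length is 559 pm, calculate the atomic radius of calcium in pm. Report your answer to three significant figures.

In an FCC lattice, atoms touch along the face diagonal, so √2·a = 4r.
r = √2·a/4 = 1.4142 × 559 / 4 = 198 pm.

198 pm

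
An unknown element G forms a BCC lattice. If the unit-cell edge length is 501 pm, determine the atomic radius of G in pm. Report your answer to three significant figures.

In a BCC lattice, atoms touch along the body diagonal, so √3·a = 4r.
r = √3·a/4 = 1.7321 × 501 / 4 = 217 pm.

217 pm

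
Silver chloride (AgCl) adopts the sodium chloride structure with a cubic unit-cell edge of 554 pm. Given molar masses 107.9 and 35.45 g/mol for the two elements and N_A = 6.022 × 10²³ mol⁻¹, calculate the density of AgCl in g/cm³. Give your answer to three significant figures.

The sodium chloride structure contains Z = 4 formula units per cell; M(AgCl) = 107.9 + 35.45 = 143.35 g/mol.
a³ = (5.540 × 10^-8 cm)³ = 1.700 × 10^-22 cm³.
ρ = 4 × 143.35 / (6.022 × 10²³ × 1.700 × 10^-22) = 5.600 g/cm³.

5.60 g/cm³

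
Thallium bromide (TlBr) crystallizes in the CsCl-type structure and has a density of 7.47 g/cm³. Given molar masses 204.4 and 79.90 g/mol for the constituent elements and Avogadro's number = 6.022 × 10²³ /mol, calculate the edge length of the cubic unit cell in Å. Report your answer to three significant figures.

M(TlBr) = 284.3 g/mol; Z = 1 formula unit per cell.
a³ = Z·M/(N_A·ρ) = 1 × 284.3 / (6.022 × 10²³ × 7.47) = 6.320 × 10^-23 cm³, so a = 3.983 × 10^-8 cm = 3.98 Å.

3.98 Å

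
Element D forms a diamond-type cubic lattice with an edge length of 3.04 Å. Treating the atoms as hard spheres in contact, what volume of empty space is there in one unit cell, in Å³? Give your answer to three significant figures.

In a diamond cubic lattice nearest neighbors lie along the body diagonal with √3·a = 8r, so r = 0.2165a = 0.6582 Å.
V_cell = a³ = 28.09 Å³; V_atoms = 8 × (4/3)πr³ = 9.555 Å³.
Empty space = 28.09 − 9.555 = 18.5 Å³.

18.5 Å³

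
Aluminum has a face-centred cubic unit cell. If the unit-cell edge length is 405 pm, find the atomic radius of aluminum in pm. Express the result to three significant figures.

In an FCC lattice, atoms touch along the face diagonal, so √2·a = 4r.
r = √2·a/4 = 1.4142 × 405 / 4 = 143 pm.

143 pm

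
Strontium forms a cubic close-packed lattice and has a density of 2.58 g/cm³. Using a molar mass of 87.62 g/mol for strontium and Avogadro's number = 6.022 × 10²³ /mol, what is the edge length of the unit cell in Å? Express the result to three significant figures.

6.09 Å

With Z = 4 atoms per FCC cell, a³ = Z·M/(N_A·ρ) = 4 × 87.62 / (6.022 × 10²³ × 2.580 g/cm³) = 2.256 × 10^-22 cm³.
a = (2.256 × 10^-22)^(1/3) = 6.087 × 10^-8 cm = 6.09 Å.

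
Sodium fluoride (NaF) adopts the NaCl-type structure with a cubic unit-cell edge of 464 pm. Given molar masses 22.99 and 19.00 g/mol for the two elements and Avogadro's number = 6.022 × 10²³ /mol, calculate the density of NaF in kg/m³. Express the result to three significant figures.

2790 kg/m³

The NaCl-type structure contains Z = 4 formula units per cell; M(NaF) = 22.99 + 19.00 = 41.99 g/mol.
a³ = (4.640 × 10^-8 cm)³ = 9.990 × 10^-23 cm³.
ρ = 4 × 41.99 / (6.022 × 10²³ × 9.990 × 10^-23) = 2.792 g/cm³ = 2790 kg/m³.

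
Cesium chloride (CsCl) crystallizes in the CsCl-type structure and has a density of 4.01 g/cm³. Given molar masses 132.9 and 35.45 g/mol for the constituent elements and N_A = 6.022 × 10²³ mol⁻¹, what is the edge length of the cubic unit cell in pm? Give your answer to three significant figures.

M(CsCl) = 168.35 g/mol; Z = 1 formula unit per cell.
a³ = Z·M/(N_A·ρ) = 1 × 168.35 / (6.022 × 10²³ × 4.01) = 6.972 × 10^-23 cm³, so a = 4.116 × 10^-8 cm = 412 pm.

412 pm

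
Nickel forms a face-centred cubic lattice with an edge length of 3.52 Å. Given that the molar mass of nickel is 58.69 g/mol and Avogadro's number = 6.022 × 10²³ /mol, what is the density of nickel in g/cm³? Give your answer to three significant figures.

8.94 g/cm³

An FCC unit cell contains Z = 4 atoms.
Cell volume: a³ = (3.52 Å)³ = (3.520 × 10^-8 cm)³ = 4.361 × 10^-23 cm³.
ρ = Z·M/(N_A·a³) = 4 × 58.69 / (6.022 × 10²³ × 4.361 × 10^-23) = 8.938 g/cm³.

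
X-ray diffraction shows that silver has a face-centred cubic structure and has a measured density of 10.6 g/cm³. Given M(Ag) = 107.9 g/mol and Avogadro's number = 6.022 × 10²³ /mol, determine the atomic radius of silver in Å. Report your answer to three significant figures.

For an FCC cell (Z = 4), a³ = Z·M/(N_A·ρ) = 4 × 107.9 / (6.022 × 10²³ × 10.60) = 6.761 × 10^-23 cm³, so a = 4.074 × 10^-8 cm = 4.074 Å.
Atoms touch along the face diagonal, so √2·a = 4r, so r = 0.3536 × a = 1.44 Å.

1.44 Å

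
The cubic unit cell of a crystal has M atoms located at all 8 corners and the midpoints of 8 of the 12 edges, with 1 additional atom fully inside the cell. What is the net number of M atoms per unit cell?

4

Corner atoms are shared by 8 cells (1/8 each), edge atoms by 4 (1/4 each), interior atoms are unshared.
Net atoms = 8 × 1/8 + 8 × 1/4 + 1 = 1 + 2 + 1 = 4.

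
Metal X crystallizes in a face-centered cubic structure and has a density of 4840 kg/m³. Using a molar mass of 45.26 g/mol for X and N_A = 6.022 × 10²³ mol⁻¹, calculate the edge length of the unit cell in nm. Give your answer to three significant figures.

0.396 nm

With Z = 4 atoms per FCC cell, a³ = Z·M/(N_A·ρ) = 4 × 45.26 / (6.022 × 10²³ × 4.840 g/cm³) = 6.211 × 10^-23 cm³.
a = (6.211 × 10^-23)^(1/3) = 3.960 × 10^-8 cm = 0.396 nm.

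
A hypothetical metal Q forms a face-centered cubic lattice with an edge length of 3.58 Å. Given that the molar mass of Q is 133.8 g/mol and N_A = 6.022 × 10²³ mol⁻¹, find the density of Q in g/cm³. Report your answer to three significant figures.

19.4 g/cm³

An FCC unit cell contains Z = 4 atoms.
Cell volume: a³ = (3.58 Å)³ = (3.580 × 10^-8 cm)³ = 4.588 × 10^-23 cm³.
ρ = Z·M/(N_A·a³) = 4 × 133.8 / (6.022 × 10²³ × 4.588 × 10^-23) = 19.37 g/cm³.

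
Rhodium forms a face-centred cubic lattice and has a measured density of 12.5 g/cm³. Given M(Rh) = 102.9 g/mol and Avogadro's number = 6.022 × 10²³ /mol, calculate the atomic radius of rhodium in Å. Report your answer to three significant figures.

For an FCC cell (Z = 4), a³ = Z·M/(N_A·ρ) = 4 × 102.9 / (6.022 × 10²³ × 12.50) = 5.468 × 10^-23 cm³, so a = 3.796 × 10^-8 cm = 3.796 Å.
Atoms touch along the face diagonal, so √2·a = 4r, so r = 0.3536 × a = 1.34 Å.

1.34 Å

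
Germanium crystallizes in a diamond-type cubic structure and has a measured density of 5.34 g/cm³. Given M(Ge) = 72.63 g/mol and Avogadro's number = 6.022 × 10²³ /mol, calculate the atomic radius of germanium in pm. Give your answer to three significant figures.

For a diamond cubic cell (Z = 8), a³ = Z·M/(N_A·ρ) = 8 × 72.63 / (6.022 × 10²³ × 5.340) = 1.807 × 10^-22 cm³, so a = 5.653 × 10^-8 cm = 565.3 pm.
Nearest neighbors lie along the body diagonal with √3·a = 8r, so r = 0.2165 × a = 122 pm.

122 pm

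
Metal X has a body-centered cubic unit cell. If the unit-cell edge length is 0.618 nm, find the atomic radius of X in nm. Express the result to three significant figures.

0.268 nm

In a BCC lattice, atoms touch along the body diagonal, so √3·a = 4r.
r = √3·a/4 = 1.7321 × 0.618 / 4 = 0.268 nm.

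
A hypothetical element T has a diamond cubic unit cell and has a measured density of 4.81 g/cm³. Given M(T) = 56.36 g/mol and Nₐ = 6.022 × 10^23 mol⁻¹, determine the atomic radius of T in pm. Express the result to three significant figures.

116 pm

For a diamond cubic cell (Z = 8), a³ = Z·M/(N_A·ρ) = 8 × 56.36 / (6.022 × 10²³ × 4.810) = 1.557 × 10^-22 cm³, so a = 5.379 × 10^-8 cm = 537.9 pm.
Nearest neighbors lie along the body diagonal with √3·a = 8r, so r = 0.2165 × a = 116 pm.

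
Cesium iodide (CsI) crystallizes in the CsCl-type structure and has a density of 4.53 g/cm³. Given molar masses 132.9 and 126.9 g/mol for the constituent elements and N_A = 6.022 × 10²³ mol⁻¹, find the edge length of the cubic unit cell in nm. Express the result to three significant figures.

M(CsI) = 259.8 g/mol; Z = 1 formula unit per cell.
a³ = Z·M/(N_A·ρ) = 1 × 259.8 / (6.022 × 10²³ × 4.53) = 9.524 × 10^-23 cm³, so a = 4.567 × 10^-8 cm = 0.457 nm.

0.457 nm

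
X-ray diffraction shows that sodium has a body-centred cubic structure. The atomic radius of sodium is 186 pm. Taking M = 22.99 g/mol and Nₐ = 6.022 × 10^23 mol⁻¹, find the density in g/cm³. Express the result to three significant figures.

In a BCC lattice, atoms touch along the body diagonal, so √3·a = 4r, giving a = 429.5 pm = 4.295 × 10^-8 cm.
With Z = 2, ρ = Z·M/(N_A·a³) = 2 × 22.99 / (6.022 × 10²³ × 7.926 × 10^-23) = 0.9634 g/cm³.

0.963 g/cm³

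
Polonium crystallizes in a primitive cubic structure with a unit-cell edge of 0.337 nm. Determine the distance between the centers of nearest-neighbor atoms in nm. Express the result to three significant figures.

0.337 nm

In a simple cubic structure, atoms touch along the cell edge, so a = 2r; the nearest-neighbor distance equals 2r = 1.000·a.
d = 1.000 × 0.337 = 0.337 nm.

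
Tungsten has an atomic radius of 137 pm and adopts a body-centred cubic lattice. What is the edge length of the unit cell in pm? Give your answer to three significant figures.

In a BCC lattice, atoms touch along the body diagonal, so √3·a = 4r.
a = 4r/√3 = 4 × 137 / 1.7321 = 316 pm.

316 pm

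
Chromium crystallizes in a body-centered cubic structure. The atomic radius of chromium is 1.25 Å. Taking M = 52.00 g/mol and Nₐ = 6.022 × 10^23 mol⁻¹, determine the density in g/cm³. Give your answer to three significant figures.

In a BCC lattice, atoms touch along the body diagonal, so √3·a = 4r, giving a = 2.887 Å = 2.887 × 10^-8 cm.
With Z = 2, ρ = Z·M/(N_A·a³) = 2 × 52.00 / (6.022 × 10²³ × 2.406 × 10^-23) = 7.179 g/cm³.

7.18 g/cm³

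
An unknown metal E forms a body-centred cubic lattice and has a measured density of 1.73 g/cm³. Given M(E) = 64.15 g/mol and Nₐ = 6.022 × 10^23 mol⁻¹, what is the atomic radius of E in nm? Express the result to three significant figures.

For a BCC cell (Z = 2), a³ = Z·M/(N_A·ρ) = 2 × 64.15 / (6.022 × 10²³ × 1.730) = 1.232 × 10^-22 cm³, so a = 4.975 × 10^-8 cm = 0.4975 nm.
Atoms touch along the body diagonal, so √3·a = 4r, so r = 0.4330 × a = 0.215 nm.

0.215 nm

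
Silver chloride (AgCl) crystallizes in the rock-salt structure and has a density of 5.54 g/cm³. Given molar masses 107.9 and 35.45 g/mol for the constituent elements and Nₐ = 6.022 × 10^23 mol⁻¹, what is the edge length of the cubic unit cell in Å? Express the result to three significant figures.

5.56 Å

M(AgCl) = 143.35 g/mol; Z = 4 formula units per cell.
a³ = Z·M/(N_A·ρ) = 4 × 143.35 / (6.022 × 10²³ × 5.54) = 1.719 × 10^-22 cm³, so a = 5.560 × 10^-8 cm = 5.56 Å.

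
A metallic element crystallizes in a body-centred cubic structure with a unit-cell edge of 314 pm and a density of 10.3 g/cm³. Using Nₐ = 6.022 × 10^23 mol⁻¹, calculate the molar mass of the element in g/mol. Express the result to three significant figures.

96.0 g/mol

A BCC cell has Z = 2 atoms; a = 3.140 × 10^-8 cm.
M = ρ·N_A·a³/Z = 10.3 × 6.022 × 10²³ × 3.096 × 10^-23 / 2 = 96.0 g/mol.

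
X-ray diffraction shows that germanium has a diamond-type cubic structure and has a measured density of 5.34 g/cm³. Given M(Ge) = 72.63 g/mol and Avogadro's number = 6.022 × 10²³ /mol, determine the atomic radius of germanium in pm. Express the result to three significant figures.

For a diamond cubic cell (Z = 8), a³ = Z·M/(N_A·ρ) = 8 × 72.63 / (6.022 × 10²³ × 5.340) = 1.807 × 10^-22 cm³, so a = 5.653 × 10^-8 cm = 565.3 pm.
Nearest neighbors lie along the body diagonal with √3·a = 8r, so r = 0.2165 × a = 122 pm.

122 pm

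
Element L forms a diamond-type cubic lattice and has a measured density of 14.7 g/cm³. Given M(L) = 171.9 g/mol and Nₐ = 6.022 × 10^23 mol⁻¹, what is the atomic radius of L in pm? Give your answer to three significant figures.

For a diamond cubic cell (Z = 8), a³ = Z·M/(N_A·ρ) = 8 × 171.9 / (6.022 × 10²³ × 14.70) = 1.553 × 10^-22 cm³, so a = 5.376 × 10^-8 cm = 537.6 pm.
Nearest neighbors lie along the body diagonal with √3·a = 8r, so r = 0.2165 × a = 116 pm.

116 pm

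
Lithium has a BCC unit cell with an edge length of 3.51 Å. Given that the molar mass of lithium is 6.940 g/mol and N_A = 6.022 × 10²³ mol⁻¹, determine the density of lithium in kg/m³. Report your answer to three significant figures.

533 kg/m³

A BCC unit cell contains Z = 2 atoms.
Cell volume: a³ = (3.51 Å)³ = (3.510 × 10^-8 cm)³ = 4.324 × 10^-23 cm³.
ρ = Z·M/(N_A·a³) = 2 × 6.940 / (6.022 × 10²³ × 4.324 × 10^-23) = 0.5330 g/cm³ = 533 kg/m³.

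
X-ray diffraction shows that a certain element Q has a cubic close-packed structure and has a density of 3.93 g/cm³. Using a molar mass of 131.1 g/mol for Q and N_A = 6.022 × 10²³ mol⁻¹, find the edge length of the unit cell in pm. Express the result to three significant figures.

With Z = 4 atoms per FCC cell, a³ = Z·M/(N_A·ρ) = 4 × 131.1 / (6.022 × 10²³ × 3.930 g/cm³) = 2.216 × 10^-22 cm³.
a = (2.216 × 10^-22)^(1/3) = 6.051 × 10^-8 cm = 605 pm.

605 pm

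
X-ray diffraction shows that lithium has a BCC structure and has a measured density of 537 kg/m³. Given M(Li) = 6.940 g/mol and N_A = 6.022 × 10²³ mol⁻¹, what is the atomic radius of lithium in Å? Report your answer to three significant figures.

For a BCC cell (Z = 2), a³ = Z·M/(N_A·ρ) = 2 × 6.940 / (6.022 × 10²³ × 0.5370) = 4.292 × 10^-23 cm³, so a = 3.501 × 10^-8 cm = 3.501 Å.
Atoms touch along the body diagonal, so √3·a = 4r, so r = 0.4330 × a = 1.52 Å.

1.52 Å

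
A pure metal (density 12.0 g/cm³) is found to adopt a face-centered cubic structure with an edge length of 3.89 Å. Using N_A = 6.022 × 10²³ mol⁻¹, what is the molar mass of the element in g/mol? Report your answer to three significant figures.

106 g/mol

An FCC cell has Z = 4 atoms; a = 3.890 × 10^-8 cm.
M = ρ·N_A·a³/Z = 12.0 × 6.022 × 10²³ × 5.886 × 10^-23 / 4 = 106 g/mol.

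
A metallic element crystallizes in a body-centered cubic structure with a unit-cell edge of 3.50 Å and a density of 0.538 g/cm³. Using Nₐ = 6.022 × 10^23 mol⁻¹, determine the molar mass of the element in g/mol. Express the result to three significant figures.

A BCC cell has Z = 2 atoms; a = 3.500 × 10^-8 cm.
M = ρ·N_A·a³/Z = 0.538 × 6.022 × 10²³ × 4.288 × 10^-23 / 2 = 6.95 g/mol.

6.95 g/mol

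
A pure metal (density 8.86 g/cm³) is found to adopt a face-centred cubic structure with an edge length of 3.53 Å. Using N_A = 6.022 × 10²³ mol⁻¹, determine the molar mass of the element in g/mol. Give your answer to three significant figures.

58.7 g/mol

An FCC cell has Z = 4 atoms; a = 3.530 × 10^-8 cm.
M = ρ·N_A·a³/Z = 8.86 × 6.022 × 10²³ × 4.399 × 10^-23 / 4 = 58.7 g/mol.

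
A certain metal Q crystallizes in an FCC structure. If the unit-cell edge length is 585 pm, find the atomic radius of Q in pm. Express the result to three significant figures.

207 pm

In an FCC lattice, atoms touch along the face diagonal, so √2·a = 4r.
r = √2·a/4 = 1.4142 × 585 / 4 = 207 pm.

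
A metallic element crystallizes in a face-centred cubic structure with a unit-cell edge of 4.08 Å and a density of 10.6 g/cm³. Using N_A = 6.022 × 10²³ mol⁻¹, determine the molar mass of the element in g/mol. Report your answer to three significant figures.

108 g/mol

An FCC cell has Z = 4 atoms; a = 4.080 × 10^-8 cm.
M = ρ·N_A·a³/Z = 10.6 × 6.022 × 10²³ × 6.792 × 10^-23 / 4 = 108 g/mol.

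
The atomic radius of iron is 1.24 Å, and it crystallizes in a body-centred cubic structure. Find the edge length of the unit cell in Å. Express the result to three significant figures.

2.86 Å

In a BCC lattice, atoms touch along the body diagonal, so √3·a = 4r.
a = 4r/√3 = 4 × 1.24 / 1.7321 = 2.86 Å.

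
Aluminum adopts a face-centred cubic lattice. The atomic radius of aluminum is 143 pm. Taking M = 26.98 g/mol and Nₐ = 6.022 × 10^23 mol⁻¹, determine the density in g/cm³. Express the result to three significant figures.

In an FCC lattice, atoms touch along the face diagonal, so √2·a = 4r, giving a = 404.5 pm = 4.045 × 10^-8 cm.
With Z = 4, ρ = Z·M/(N_A·a³) = 4 × 26.98 / (6.022 × 10²³ × 6.617 × 10^-23) = 2.708 g/cm³.

2.71 g/cm³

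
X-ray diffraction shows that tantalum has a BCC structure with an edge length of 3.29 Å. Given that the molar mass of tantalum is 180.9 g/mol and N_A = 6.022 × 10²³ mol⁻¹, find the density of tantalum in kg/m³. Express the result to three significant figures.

A BCC unit cell contains Z = 2 atoms.
Cell volume: a³ = (3.29 Å)³ = (3.290 × 10^-8 cm)³ = 3.561 × 10^-23 cm³.
ρ = Z·M/(N_A·a³) = 2 × 180.9 / (6.022 × 10²³ × 3.561 × 10^-23) = 16.87 g/cm³ = 16900 kg/m³.

16900 kg/m³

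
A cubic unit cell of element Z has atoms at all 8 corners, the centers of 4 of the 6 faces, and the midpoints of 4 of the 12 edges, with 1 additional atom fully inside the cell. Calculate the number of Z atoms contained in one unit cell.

Corner atoms are shared by 8 cells (1/8 each), face atoms by 2 (1/2 each), edge atoms by 4 (1/4 each), interior atoms are unshared.
Net atoms = 8 × 1/8 + 4 × 1/2 + 4 × 1/4 + 1 = 1 + 2 + 1 + 1 = 5.

5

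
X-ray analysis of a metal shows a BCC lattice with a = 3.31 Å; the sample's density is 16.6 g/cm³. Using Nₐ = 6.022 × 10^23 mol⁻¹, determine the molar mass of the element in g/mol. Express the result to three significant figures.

A BCC cell has Z = 2 atoms; a = 3.310 × 10^-8 cm.
M = ρ·N_A·a³/Z = 16.6 × 6.022 × 10²³ × 3.626 × 10^-23 / 2 = 181 g/mol.

181 g/mol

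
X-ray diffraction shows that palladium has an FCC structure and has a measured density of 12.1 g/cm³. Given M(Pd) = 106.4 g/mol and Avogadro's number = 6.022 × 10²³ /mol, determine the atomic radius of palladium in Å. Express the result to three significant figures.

1.37 Å

For an FCC cell (Z = 4), a³ = Z·M/(N_A·ρ) = 4 × 106.4 / (6.022 × 10²³ × 12.10) = 5.841 × 10^-23 cm³, so a = 3.880 × 10^-8 cm = 3.880 Å.
Atoms touch along the face diagonal, so √2·a = 4r, so r = 0.3536 × a = 1.37 Å.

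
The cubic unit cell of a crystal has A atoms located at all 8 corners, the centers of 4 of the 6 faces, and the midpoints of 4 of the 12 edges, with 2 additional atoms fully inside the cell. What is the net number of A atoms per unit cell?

6

Corner atoms are shared by 8 cells (1/8 each), face atoms by 2 (1/2 each), edge atoms by 4 (1/4 each), interior atoms are unshared.
Net atoms = 8 × 1/8 + 4 × 1/2 + 4 × 1/4 + 2 = 1 + 2 + 1 + 2 = 6.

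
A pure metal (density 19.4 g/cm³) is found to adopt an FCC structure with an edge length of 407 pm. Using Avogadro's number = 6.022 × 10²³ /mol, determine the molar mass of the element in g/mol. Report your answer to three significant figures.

An FCC cell has Z = 4 atoms; a = 4.070 × 10^-8 cm.
M = ρ·N_A·a³/Z = 19.4 × 6.022 × 10²³ × 6.742 × 10^-23 / 4 = 197 g/mol.

197 g/mol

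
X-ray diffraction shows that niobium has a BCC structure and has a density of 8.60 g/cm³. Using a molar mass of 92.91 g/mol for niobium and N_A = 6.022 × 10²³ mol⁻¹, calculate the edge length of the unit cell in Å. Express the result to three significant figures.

With Z = 2 atoms per BCC cell, a³ = Z·M/(N_A·ρ) = 2 × 92.91 / (6.022 × 10²³ × 8.600 g/cm³) = 3.588 × 10^-23 cm³.
a = (3.588 × 10^-23)^(1/3) = 3.298 × 10^-8 cm = 3.30 Å.

3.30 Å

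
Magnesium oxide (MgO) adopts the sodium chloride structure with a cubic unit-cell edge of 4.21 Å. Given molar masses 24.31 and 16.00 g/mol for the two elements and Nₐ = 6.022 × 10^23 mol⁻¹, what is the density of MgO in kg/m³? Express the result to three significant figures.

3590 kg/m³

The sodium chloride structure contains Z = 4 formula units per cell; M(MgO) = 24.31 + 16.00 = 40.31 g/mol.
a³ = (4.210 × 10^-8 cm)³ = 7.462 × 10^-23 cm³.
ρ = 4 × 40.31 / (6.022 × 10²³ × 7.462 × 10^-23) = 3.588 g/cm³ = 3590 kg/m³.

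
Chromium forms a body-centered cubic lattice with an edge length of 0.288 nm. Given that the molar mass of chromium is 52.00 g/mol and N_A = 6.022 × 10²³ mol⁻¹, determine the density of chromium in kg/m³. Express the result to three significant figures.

A BCC unit cell contains Z = 2 atoms.
Cell volume: a³ = (0.288 nm)³ = (2.880 × 10^-8 cm)³ = 2.389 × 10^-23 cm³.
ρ = Z·M/(N_A·a³) = 2 × 52.00 / (6.022 × 10²³ × 2.389 × 10^-23) = 7.230 g/cm³ = 7230 kg/m³.

7230 kg/m³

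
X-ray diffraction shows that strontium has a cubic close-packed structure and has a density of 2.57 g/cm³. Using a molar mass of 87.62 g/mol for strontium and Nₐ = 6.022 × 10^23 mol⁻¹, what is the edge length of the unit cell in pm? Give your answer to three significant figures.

With Z = 4 atoms per FCC cell, a³ = Z·M/(N_A·ρ) = 4 × 87.62 / (6.022 × 10²³ × 2.570 g/cm³) = 2.265 × 10^-22 cm³.
a = (2.265 × 10^-22)^(1/3) = 6.095 × 10^-8 cm = 610 pm.

610 pm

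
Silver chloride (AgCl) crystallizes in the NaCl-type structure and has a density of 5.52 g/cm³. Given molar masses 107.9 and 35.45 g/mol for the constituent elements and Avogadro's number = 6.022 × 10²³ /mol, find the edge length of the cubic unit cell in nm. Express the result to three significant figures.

0.557 nm

M(AgCl) = 143.35 g/mol; Z = 4 formula units per cell.
a³ = Z·M/(N_A·ρ) = 4 × 143.35 / (6.022 × 10²³ × 5.52) = 1.725 × 10^-22 cm³, so a = 5.567 × 10^-8 cm = 0.557 nm.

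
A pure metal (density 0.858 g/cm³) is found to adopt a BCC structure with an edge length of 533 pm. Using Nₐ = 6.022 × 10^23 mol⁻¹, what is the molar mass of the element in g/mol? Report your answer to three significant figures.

A BCC cell has Z = 2 atoms; a = 5.330 × 10^-8 cm.
M = ρ·N_A·a³/Z = 0.858 × 6.022 × 10²³ × 1.514 × 10^-22 / 2 = 39.1 g/mol.

39.1 g/mol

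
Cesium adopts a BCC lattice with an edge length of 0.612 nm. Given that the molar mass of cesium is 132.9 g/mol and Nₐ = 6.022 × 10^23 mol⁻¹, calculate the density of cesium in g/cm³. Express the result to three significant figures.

A BCC unit cell contains Z = 2 atoms.
Cell volume: a³ = (0.612 nm)³ = (6.120 × 10^-8 cm)³ = 2.292 × 10^-22 cm³.
ρ = Z·M/(N_A·a³) = 2 × 132.9 / (6.022 × 10²³ × 2.292 × 10^-22) = 1.926 g/cm³.

1.93 g/cm³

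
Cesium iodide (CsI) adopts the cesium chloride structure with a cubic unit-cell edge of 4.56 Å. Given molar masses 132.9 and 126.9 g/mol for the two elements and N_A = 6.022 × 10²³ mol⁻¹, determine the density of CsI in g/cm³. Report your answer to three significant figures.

4.55 g/cm³

The cesium chloride structure contains Z = 1 formula unit per cell; M(CsI) = 132.9 + 126.9 = 259.8 g/mol.
a³ = (4.560 × 10^-8 cm)³ = 9.482 × 10^-23 cm³.
ρ = 1 × 259.8 / (6.022 × 10²³ × 9.482 × 10^-23) = 4.550 g/cm³.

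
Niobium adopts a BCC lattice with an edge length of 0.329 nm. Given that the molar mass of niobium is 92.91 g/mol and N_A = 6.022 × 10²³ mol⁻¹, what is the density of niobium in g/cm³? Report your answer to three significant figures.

A BCC unit cell contains Z = 2 atoms.
Cell volume: a³ = (0.329 nm)³ = (3.290 × 10^-8 cm)³ = 3.561 × 10^-23 cm³.
ρ = Z·M/(N_A·a³) = 2 × 92.91 / (6.022 × 10²³ × 3.561 × 10^-23) = 8.665 g/cm³.

8.66 g/cm³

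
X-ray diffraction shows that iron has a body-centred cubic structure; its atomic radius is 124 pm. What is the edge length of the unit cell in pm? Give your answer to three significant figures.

286 pm

In a BCC lattice, atoms touch along the body diagonal, so √3·a = 4r.
a = 4r/√3 = 4 × 124 / 1.7321 = 286 pm.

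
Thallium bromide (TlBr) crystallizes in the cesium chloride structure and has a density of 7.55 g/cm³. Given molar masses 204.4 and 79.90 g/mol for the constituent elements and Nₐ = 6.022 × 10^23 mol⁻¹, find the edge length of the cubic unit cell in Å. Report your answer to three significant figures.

M(TlBr) = 284.3 g/mol; Z = 1 formula unit per cell.
a³ = Z·M/(N_A·ρ) = 1 × 284.3 / (6.022 × 10²³ × 7.55) = 6.253 × 10^-23 cm³, so a = 3.969 × 10^-8 cm = 3.97 Å.

3.97 Å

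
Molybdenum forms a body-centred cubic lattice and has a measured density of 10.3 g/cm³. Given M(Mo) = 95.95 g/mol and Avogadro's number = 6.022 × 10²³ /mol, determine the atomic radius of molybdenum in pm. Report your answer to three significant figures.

136 pm

For a BCC cell (Z = 2), a³ = Z·M/(N_A·ρ) = 2 × 95.95 / (6.022 × 10²³ × 10.30) = 3.094 × 10^-23 cm³, so a = 3.139 × 10^-8 cm = 313.9 pm.
Atoms touch along the body diagonal, so √3·a = 4r, so r = 0.4330 × a = 136 pm.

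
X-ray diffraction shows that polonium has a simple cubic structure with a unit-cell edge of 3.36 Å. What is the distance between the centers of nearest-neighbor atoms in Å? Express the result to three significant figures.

3.36 Å

In a simple cubic structure, atoms touch along the cell edge, so a = 2r; the nearest-neighbor distance equals 2r = 1.000·a.
d = 1.000 × 3.36 = 3.36 Å.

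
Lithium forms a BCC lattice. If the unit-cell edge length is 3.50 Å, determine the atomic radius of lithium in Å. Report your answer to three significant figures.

In a BCC lattice, atoms touch along the body diagonal, so √3·a = 4r.
r = √3·a/4 = 1.7321 × 3.50 / 4 = 1.52 Å.

1.52 Å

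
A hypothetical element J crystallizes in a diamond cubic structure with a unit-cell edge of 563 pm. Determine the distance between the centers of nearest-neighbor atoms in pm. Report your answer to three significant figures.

244 pm

In a diamond cubic structure, nearest neighbors lie along the body diagonal with √3·a = 8r; the nearest-neighbor distance equals 2r = 0.4330·a.
d = 0.4330 × 563 = 244 pm.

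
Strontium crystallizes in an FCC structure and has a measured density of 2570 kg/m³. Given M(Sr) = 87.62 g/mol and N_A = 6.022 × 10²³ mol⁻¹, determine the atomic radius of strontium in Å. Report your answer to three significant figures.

2.16 Å

For an FCC cell (Z = 4), a³ = Z·M/(N_A·ρ) = 4 × 87.62 / (6.022 × 10²³ × 2.570) = 2.265 × 10^-22 cm³, so a = 6.095 × 10^-8 cm = 6.095 Å.
Atoms touch along the face diagonal, so √2·a = 4r, so r = 0.3536 × a = 2.16 Å.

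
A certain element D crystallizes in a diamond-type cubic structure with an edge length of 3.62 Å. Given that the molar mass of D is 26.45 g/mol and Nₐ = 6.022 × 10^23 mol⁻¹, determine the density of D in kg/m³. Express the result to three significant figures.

A diamond cubic unit cell contains Z = 8 atoms.
Cell volume: a³ = (3.62 Å)³ = (3.620 × 10^-8 cm)³ = 4.744 × 10^-23 cm³.
ρ = Z·M/(N_A·a³) = 8 × 26.45 / (6.022 × 10²³ × 4.744 × 10^-23) = 7.407 g/cm³ = 7410 kg/m³.

7410 kg/m³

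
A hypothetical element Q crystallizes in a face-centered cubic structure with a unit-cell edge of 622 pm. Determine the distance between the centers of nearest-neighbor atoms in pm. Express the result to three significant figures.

In an FCC structure, atoms touch along the face diagonal, so √2·a = 4r; the nearest-neighbor distance equals 2r = 0.7071·a.
d = 0.7071 × 622 = 440 pm.

440 pm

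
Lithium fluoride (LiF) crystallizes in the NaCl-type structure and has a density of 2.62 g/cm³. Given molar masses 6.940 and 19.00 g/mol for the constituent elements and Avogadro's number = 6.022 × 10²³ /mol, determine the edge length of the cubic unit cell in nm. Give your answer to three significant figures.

M(LiF) = 25.94 g/mol; Z = 4 formula units per cell.
a³ = Z·M/(N_A·ρ) = 4 × 25.94 / (6.022 × 10²³ × 2.62) = 6.576 × 10^-23 cm³, so a = 4.036 × 10^-8 cm = 0.404 nm.

0.404 nm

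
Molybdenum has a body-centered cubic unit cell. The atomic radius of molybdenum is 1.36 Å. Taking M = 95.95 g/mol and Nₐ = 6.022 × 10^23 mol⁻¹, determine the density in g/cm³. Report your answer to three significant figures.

10.3 g/cm³

In a BCC lattice, atoms touch along the body diagonal, so √3·a = 4r, giving a = 3.141 Å = 3.141 × 10^-8 cm.
With Z = 2, ρ = Z·M/(N_A·a³) = 2 × 95.95 / (6.022 × 10²³ × 3.098 × 10^-23) = 10.29 g/cm³.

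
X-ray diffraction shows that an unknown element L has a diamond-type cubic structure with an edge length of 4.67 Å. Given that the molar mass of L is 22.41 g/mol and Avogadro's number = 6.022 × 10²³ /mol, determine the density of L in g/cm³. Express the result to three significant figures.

2.92 g/cm³

A diamond cubic unit cell contains Z = 8 atoms.
Cell volume: a³ = (4.67 Å)³ = (4.670 × 10^-8 cm)³ = 1.018 × 10^-22 cm³.
ρ = Z·M/(N_A·a³) = 8 × 22.41 / (6.022 × 10²³ × 1.018 × 10^-22) = 2.923 g/cm³.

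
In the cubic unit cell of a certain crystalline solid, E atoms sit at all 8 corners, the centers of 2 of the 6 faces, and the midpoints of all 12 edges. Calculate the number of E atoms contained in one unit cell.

Corner atoms are shared by 8 cells (1/8 each), face atoms by 2 (1/2 each), edge atoms by 4 (1/4 each).
Net atoms = 8 × 1/8 + 2 × 1/2 + 12 × 1/4 = 1 + 1 + 3 = 5.

5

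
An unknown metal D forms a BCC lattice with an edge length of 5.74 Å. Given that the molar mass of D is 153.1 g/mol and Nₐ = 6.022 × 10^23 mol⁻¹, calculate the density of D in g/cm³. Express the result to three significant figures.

A BCC unit cell contains Z = 2 atoms.
Cell volume: a³ = (5.74 Å)³ = (5.740 × 10^-8 cm)³ = 1.891 × 10^-22 cm³.
ρ = Z·M/(N_A·a³) = 2 × 153.1 / (6.022 × 10²³ × 1.891 × 10^-22) = 2.689 g/cm³.

2.69 g/cm³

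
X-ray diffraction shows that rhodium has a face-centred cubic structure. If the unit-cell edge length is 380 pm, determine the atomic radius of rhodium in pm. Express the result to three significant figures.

134 pm

In an FCC lattice, atoms touch along the face diagonal, so √2·a = 4r.
r = √2·a/4 = 1.4142 × 380 / 4 = 134 pm.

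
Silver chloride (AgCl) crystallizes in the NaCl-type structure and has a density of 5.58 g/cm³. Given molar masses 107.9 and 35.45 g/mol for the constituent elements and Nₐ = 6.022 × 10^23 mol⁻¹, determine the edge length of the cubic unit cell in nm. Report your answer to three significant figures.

0.555 nm

M(AgCl) = 143.35 g/mol; Z = 4 formula units per cell.
a³ = Z·M/(N_A·ρ) = 4 × 143.35 / (6.022 × 10²³ × 5.58) = 1.706 × 10^-22 cm³, so a = 5.547 × 10^-8 cm = 0.555 nm.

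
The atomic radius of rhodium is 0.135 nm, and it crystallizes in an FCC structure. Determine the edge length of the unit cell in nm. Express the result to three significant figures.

In an FCC lattice, atoms touch along the face diagonal, so √2·a = 4r.
a = 4r/√2 = 4 × 0.135 / 1.4142 = 0.382 nm.

0.382 nm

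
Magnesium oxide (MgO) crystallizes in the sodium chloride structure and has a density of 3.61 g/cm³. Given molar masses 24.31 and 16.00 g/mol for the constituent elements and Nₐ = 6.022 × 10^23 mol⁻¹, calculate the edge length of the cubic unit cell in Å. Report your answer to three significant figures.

4.20 Å

M(MgO) = 40.31 g/mol; Z = 4 formula units per cell.
a³ = Z·M/(N_A·ρ) = 4 × 40.31 / (6.022 × 10²³ × 3.61) = 7.417 × 10^-23 cm³, so a = 4.202 × 10^-8 cm = 4.20 Å.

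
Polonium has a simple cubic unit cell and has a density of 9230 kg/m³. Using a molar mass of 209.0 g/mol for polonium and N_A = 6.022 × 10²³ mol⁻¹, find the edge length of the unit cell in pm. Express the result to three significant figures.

335 pm

With Z = 1 atom per simple cubic cell, a³ = Z·M/(N_A·ρ) = 1 × 209.0 / (6.022 × 10²³ × 9.230 g/cm³) = 3.760 × 10^-23 cm³.
a = (3.760 × 10^-23)^(1/3) = 3.350 × 10^-8 cm = 335 pm.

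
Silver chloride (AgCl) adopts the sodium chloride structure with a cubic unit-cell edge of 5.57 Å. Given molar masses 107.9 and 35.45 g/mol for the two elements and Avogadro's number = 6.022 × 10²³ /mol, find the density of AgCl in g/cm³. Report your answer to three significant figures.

The sodium chloride structure contains Z = 4 formula units per cell; M(AgCl) = 107.9 + 35.45 = 143.35 g/mol.
a³ = (5.570 × 10^-8 cm)³ = 1.728 × 10^-22 cm³.
ρ = 4 × 143.35 / (6.022 × 10²³ × 1.728 × 10^-22) = 5.510 g/cm³.

5.51 g/cm³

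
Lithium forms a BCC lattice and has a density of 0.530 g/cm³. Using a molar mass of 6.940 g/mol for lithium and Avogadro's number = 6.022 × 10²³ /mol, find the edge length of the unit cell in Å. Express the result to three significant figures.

With Z = 2 atoms per BCC cell, a³ = Z·M/(N_A·ρ) = 2 × 6.940 / (6.022 × 10²³ × 0.5300 g/cm³) = 4.349 × 10^-23 cm³.
a = (4.349 × 10^-23)^(1/3) = 3.517 × 10^-8 cm = 3.52 Å.

3.52 Å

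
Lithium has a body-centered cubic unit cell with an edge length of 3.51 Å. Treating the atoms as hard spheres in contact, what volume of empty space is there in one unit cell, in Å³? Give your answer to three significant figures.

13.8 Å³

In a BCC lattice atoms touch along the body diagonal, so √3·a = 4r, so r = 0.4330a = 1.520 Å.
V_cell = a³ = 43.24 Å³; V_atoms = 2 × (4/3)πr³ = 29.41 Å³.
Empty space = 43.24 − 29.41 = 13.8 Å³.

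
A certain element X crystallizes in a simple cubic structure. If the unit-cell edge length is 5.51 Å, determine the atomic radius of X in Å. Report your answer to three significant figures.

2.76 Å

In a simple cubic lattice, atoms touch along the cell edge, so a = 2r.
r = a/2 = 5.51/2 = 2.76 Å.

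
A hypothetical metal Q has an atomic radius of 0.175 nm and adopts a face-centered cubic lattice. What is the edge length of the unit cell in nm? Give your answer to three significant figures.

0.495 nm

In an FCC lattice, atoms touch along the face diagonal, so √2·a = 4r.
a = 4r/√2 = 4 × 0.175 / 1.4142 = 0.495 nm.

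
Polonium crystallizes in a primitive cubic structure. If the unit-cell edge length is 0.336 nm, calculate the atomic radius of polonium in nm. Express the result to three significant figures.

In a simple cubic lattice, atoms touch along the cell edge, so a = 2r.
r = a/2 = 0.336/2 = 0.168 nm.

0.168 nm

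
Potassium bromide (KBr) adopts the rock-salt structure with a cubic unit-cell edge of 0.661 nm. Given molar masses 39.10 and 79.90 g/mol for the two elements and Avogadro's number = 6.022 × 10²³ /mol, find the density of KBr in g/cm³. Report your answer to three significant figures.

The rock-salt structure contains Z = 4 formula units per cell; M(KBr) = 39.10 + 79.90 = 119.0 g/mol.
a³ = (6.610 × 10^-8 cm)³ = 2.888 × 10^-22 cm³.
ρ = 4 × 119.0 / (6.022 × 10²³ × 2.888 × 10^-22) = 2.737 g/cm³.

2.74 g/cm³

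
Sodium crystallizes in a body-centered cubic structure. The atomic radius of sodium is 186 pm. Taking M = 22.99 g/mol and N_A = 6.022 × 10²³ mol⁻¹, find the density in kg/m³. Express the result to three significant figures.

963 kg/m³

In a BCC lattice, atoms touch along the body diagonal, so √3·a = 4r, giving a = 429.5 pm = 4.295 × 10^-8 cm.
With Z = 2, ρ = Z·M/(N_A·a³) = 2 × 22.99 / (6.022 × 10²³ × 7.926 × 10^-23) = 0.9634 g/cm³ = 963 kg/m³.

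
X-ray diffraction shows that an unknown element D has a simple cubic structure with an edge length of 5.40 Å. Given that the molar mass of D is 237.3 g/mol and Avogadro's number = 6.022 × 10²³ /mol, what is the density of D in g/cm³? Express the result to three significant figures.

A simple cubic unit cell contains Z = 1 atom.
Cell volume: a³ = (5.40 Å)³ = (5.400 × 10^-8 cm)³ = 1.575 × 10^-22 cm³.
ρ = Z·M/(N_A·a³) = 1 × 237.3 / (6.022 × 10²³ × 1.575 × 10^-22) = 2.503 g/cm³.

2.50 g/cm³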